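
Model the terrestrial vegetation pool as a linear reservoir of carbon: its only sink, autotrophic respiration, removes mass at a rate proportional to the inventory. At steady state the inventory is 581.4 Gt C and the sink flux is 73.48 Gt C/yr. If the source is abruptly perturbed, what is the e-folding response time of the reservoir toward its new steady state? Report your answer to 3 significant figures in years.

7.91 yr

For a linear reservoir the response time equals the residence time τ = M/F.
τ = 581.4 / 73.48 = 7.912 yr.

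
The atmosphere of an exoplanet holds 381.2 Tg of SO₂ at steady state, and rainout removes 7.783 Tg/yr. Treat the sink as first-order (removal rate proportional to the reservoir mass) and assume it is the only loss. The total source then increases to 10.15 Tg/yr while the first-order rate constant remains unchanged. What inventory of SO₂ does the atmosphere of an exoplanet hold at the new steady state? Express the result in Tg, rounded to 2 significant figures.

Rate constant k = F/M = 7.783 / 381.2 = 0.02042 yr⁻¹.
At the new steady state, source = k·M_new ⇒ M_new = 10.15 / 0.02042 = 497.1 Tg.
(Equivalently M_new = M × F_new/F_old = 381.2 × 10.15/7.783.)

500 Tg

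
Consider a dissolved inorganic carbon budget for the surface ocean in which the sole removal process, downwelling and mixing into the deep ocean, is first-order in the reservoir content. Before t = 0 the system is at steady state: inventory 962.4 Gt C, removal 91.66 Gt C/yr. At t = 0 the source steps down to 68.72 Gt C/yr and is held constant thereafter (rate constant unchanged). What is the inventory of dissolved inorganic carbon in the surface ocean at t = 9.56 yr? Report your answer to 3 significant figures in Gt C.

818 Gt C

Residence time τ = M₀/F₀ = 10.50 yr. The eventual steady state is M_∞ = M₀·(F₁/F₀) = 962.4 × 68.72/91.66 = 721.54 Gt C.
The anomaly ΔM(t) = M(t) − M_∞ decays as ΔM₀·e^(−t/τ) with ΔM₀ = 962.4 − 721.54 = 240.9 Gt C.
At t = 9.56 yr, e^(−t/τ) = e^(−0.9105) = 0.4023, so ΔM = 96.90 Gt C and M = 721.54 + 96.90 = 818.44 Gt C.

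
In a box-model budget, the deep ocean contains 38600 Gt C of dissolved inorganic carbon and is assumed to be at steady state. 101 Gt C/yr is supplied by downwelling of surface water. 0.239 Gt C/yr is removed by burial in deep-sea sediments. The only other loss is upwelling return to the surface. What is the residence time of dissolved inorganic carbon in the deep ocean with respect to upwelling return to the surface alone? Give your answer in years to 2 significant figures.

380 yr

At steady state ΣF_in = ΣF_out.
ΣF_in = 101.00 Gt C/yr.
Upwelling return to the surface flux = ΣF_in − (0.239) = 101.00 − 0.2390 = 100.8 Gt C/yr.
τ = M / F = 38600 / 100.8 = 383.1 yr.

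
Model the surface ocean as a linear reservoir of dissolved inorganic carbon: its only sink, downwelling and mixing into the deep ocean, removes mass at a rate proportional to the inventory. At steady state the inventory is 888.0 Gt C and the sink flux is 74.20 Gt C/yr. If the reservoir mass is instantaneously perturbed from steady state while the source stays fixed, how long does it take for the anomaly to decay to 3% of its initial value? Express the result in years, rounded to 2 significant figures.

For a linear reservoir the anomaly decays as exp(−t/τ) with τ = M/F = 888.0/74.20 = 11.97 yr.
exp(−t/τ) = 0.03 ⇒ t = −τ ln(0.03) = 11.97 × 3.507 = 41.97 yr.

42 yr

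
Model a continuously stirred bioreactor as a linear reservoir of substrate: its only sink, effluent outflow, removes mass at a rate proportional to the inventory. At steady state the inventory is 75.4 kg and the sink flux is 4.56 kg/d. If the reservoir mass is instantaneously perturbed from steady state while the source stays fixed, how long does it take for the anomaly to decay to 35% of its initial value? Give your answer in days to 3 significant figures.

17.4 d

For a linear reservoir the anomaly decays as exp(−t/τ) with τ = M/F = 75.4/4.56 = 16.54 d.
exp(−t/τ) = 0.35 ⇒ t = −τ ln(0.35) = 16.54 × 1.050 = 17.36 d.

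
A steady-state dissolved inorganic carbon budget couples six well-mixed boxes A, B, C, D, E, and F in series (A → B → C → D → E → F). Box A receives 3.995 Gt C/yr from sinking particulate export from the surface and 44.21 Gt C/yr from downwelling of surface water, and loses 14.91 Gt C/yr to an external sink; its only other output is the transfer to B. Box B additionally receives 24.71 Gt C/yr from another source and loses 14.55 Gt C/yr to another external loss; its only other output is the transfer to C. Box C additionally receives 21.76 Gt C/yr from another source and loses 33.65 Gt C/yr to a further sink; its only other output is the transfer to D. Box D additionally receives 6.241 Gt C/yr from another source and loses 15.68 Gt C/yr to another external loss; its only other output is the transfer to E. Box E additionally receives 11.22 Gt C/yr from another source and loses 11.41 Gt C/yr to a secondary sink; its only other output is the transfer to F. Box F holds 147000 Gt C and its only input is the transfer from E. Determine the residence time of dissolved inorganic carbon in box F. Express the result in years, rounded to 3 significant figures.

Box A: F(A→B) = (3.995 + 44.21) − 14.91 = 33.295 Gt C/yr.
Box B: F(B→C) = (33.295 + 24.71) − 14.55 = 43.455 Gt C/yr.
Box C: F(C→D) = (43.455 + 21.76) − 33.65 = 31.565 Gt C/yr.
Box D: F(D→E) = (31.565 + 6.241) − 15.68 = 22.126 Gt C/yr.
Box E: F(E→F) = (22.126 + 11.22) − 11.41 = 21.936 Gt C/yr.
Box F throughput = its input = 21.936 Gt C/yr; τ = 147000 / 21.936 = 6701 yr.

6700 yr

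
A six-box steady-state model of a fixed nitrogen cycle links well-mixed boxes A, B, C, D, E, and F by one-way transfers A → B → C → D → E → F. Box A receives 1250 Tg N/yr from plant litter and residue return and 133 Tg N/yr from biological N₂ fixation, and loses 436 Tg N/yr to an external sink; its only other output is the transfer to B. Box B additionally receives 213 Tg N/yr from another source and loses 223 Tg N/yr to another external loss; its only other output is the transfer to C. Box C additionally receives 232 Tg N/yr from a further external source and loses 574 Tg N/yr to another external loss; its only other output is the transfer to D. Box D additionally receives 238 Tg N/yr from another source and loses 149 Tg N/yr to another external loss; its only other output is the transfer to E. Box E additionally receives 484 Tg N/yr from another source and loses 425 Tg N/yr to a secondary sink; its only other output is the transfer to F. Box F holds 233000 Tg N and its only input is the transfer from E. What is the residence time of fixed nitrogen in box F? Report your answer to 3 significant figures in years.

Box A: F(A→B) = (1250 + 133) − 436 = 947.00 Tg N/yr.
Box B: F(B→C) = (947.00 + 213) − 223 = 937.00 Tg N/yr.
Box C: F(C→D) = (937.00 + 232) − 574 = 595.00 Tg N/yr.
Box D: F(D→E) = (595.00 + 238) − 149 = 684.00 Tg N/yr.
Box E: F(E→F) = (684.00 + 484) − 425 = 743.00 Tg N/yr.
Box F throughput = its input = 743.00 Tg N/yr; τ = 233000 / 743.00 = 313.6 yr.

314 yr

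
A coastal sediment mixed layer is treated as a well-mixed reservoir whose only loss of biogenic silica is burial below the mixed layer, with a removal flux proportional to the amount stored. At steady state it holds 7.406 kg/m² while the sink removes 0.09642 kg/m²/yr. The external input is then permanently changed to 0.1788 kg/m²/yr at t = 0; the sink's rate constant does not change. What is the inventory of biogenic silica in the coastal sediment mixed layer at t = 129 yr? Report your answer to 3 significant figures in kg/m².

12.6 kg/m²

Residence time τ = M₀/F₀ = 76.81 yr. The eventual steady state is M_∞ = M₀·(F₁/F₀) = 7.406 × 0.1788/0.09642 = 13.734 kg/m².
The anomaly ΔM(t) = M(t) − M_∞ decays as ΔM₀·e^(−t/τ) with ΔM₀ = 7.406 − 13.734 = −6.328 kg/m².
At t = 129 yr, e^(−t/τ) = e^(−1.679) = 0.1865, so ΔM = −1.180 kg/m² and M = 13.734 − 1.180 = 12.554 kg/m².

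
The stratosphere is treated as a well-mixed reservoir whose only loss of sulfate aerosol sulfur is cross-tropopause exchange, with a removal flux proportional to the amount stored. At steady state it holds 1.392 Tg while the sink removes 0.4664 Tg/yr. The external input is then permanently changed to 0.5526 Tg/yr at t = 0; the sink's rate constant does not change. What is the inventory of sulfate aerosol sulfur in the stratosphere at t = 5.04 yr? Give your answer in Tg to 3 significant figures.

Residence time τ = M₀/F₀ = 2.985 yr. The eventual steady state is M_∞ = M₀·(F₁/F₀) = 1.392 × 0.5526/0.4664 = 1.6493 Tg.
The anomaly ΔM(t) = M(t) − M_∞ decays as ΔM₀·e^(−t/τ) with ΔM₀ = 1.392 − 1.6493 = −0.2573 Tg.
At t = 5.04 yr, e^(−t/τ) = e^(−1.689) = 0.1848, so ΔM = −0.04753 Tg and M = 1.6493 − 0.04753 = 1.6017 Tg.

1.60 Tg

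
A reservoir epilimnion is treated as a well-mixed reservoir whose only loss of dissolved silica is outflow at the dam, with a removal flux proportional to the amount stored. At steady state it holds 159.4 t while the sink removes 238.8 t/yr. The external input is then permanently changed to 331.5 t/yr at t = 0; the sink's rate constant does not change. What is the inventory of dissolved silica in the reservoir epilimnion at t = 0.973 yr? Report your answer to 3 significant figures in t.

τ = M₀/F₀ = 159.4/238.8 = 0.6675 yr; rate constant k = 1/τ.
New steady state M_∞ = F₁/k = F₁·τ = 331.5 × 0.6675 = 221.28 t.
M(t) = M_∞ + (M₀ − M_∞)·e^(−t/τ); t/τ = 0.973/0.6675 = 1.458, so e^(−t/τ) = 0.2328.
M(t) = 221.28 − 61.88 × 0.2328 = 206.87 t.

207 t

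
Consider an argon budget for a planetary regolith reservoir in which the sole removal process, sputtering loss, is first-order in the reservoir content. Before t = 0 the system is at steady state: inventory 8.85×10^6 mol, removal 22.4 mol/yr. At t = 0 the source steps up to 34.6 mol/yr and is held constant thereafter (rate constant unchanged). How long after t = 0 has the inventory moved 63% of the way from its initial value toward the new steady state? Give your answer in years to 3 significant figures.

τ = M₀/F₀ = 8.85×10^6/22.4 = 395100 yr.
The remaining gap fraction is e^(−t/τ); 63% covered ⇒ e^(−t/τ) = 0.370.
t = −τ ln(0.370) = 395100 × 0.9943 = 392800 yr.

393000 yr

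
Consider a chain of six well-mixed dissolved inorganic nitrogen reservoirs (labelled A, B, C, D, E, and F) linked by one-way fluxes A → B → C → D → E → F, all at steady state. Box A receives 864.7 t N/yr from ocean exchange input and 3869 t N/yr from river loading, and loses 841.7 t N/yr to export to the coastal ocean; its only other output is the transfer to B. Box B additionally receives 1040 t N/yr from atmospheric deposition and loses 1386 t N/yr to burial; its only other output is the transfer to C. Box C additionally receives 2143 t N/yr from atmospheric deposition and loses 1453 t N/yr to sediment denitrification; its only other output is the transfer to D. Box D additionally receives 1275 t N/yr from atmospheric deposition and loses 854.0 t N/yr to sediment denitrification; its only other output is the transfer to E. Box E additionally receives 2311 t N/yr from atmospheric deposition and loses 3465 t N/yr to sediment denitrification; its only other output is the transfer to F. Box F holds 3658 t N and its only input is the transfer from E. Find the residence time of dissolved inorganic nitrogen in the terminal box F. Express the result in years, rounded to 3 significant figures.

Box A: F(A→B) = (864.7 + 3869) − 841.7 = 3892.0 t N/yr.
Box B: F(B→C) = (3892.0 + 1040) − 1386 = 3546.0 t N/yr.
Box C: F(C→D) = (3546.0 + 2143) − 1453 = 4236.0 t N/yr.
Box D: F(D→E) = (4236.0 + 1275) − 854.0 = 4657.0 t N/yr.
Box E: F(E→F) = (4657.0 + 2311) − 3465 = 3503.0 t N/yr.
Box F throughput = its input = 3503.0 t N/yr; τ = 3658 / 3503.0 = 1.044 yr.

1.04 yr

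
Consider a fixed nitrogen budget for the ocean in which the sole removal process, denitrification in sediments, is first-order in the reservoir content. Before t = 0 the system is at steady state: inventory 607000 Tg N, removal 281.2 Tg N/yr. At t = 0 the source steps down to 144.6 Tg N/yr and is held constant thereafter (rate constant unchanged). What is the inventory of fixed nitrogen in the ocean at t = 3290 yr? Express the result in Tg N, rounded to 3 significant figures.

τ = M₀/F₀ = 607000/281.2 = 2159 yr; rate constant k = 1/τ.
New steady state M_∞ = F₁/k = F₁·τ = 144.6 × 2159 = 312130 Tg N.
M(t) = M_∞ + (M₀ − M_∞)·e^(−t/τ); t/τ = 3290/2159 = 1.524, so e^(−t/τ) = 0.2178.
M(t) = 312130 + 294900 × 0.2178 = 376360 Tg N.

376000 Tg N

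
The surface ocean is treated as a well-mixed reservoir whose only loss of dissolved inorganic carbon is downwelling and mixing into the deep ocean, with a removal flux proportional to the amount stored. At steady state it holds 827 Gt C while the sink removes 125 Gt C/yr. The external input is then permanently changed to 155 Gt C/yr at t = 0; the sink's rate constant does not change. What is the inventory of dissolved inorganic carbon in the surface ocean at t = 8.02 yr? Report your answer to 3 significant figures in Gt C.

The sink rate constant is k = F₀/M₀ = 125/827 = 0.1511 yr⁻¹.
Solving dM/dt = F₁ − kM with M(0) = M₀ gives M(t) = F₁/k + (M₀ − F₁/k)·e^(−kt).
F₁/k = 155/0.1511 = 1025.5 Gt C; kt = 0.1511 × 8.02 = 1.212, e^(−kt) = 0.2975.
M(8.02) = 1025.5 + (827 − 1025.5) × 0.2975 = 1025.5 − 59.06 = 966.42 Gt C.

966 Gt C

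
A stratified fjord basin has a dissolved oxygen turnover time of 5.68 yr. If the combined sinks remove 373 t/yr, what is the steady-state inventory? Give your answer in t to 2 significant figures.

τ = M/F ⇒ M = τ × F = 5.68 × 373 = 2119 t.

2100 t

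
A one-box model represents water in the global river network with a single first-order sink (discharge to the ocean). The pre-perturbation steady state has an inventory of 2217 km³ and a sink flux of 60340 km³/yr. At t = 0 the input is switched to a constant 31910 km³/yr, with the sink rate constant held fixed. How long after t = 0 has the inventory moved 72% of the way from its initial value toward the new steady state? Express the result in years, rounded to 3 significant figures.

0.0468 yr

τ = M₀/F₀ = 2217/60340 = 0.03674 yr.
The remaining gap fraction is e^(−t/τ); 72% covered ⇒ e^(−t/τ) = 0.280.
t = −τ ln(0.280) = 0.03674 × 1.273 = 0.04677 yr.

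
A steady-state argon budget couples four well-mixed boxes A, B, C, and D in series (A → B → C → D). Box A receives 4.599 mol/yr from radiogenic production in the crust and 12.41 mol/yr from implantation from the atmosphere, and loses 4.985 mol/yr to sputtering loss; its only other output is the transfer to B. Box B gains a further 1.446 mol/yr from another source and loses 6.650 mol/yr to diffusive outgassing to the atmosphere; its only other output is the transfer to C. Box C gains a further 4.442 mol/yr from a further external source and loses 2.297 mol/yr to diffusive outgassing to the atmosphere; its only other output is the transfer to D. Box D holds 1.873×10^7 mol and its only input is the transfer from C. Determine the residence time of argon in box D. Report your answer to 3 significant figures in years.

Box A: F(A→B) = (4.599 + 12.41) − 4.985 = 12.024 mol/yr.
Box B: F(B→C) = (12.024 + 1.446) − 6.650 = 6.8200 mol/yr.
Box C: F(C→D) = (6.8200 + 4.442) − 2.297 = 8.9650 mol/yr.
Box D throughput = its input = 8.9650 mol/yr; τ = 1.873×10^7 / 8.9650 = 2.089×10^6 yr.

2.09×10^6 yr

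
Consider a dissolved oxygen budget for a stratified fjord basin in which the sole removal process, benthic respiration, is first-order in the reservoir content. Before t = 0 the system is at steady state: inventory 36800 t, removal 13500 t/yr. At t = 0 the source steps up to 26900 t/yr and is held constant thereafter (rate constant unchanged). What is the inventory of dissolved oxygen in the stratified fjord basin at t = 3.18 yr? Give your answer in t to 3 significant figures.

The sink rate constant is k = F₀/M₀ = 13500/36800 = 0.3668 yr⁻¹.
Solving dM/dt = F₁ − kM with M(0) = M₀ gives M(t) = F₁/k + (M₀ − F₁/k)·e^(−kt).
F₁/k = 26900/0.3668 = 73327 t; kt = 0.3668 × 3.18 = 1.167, e^(−kt) = 0.3114.
M(3.18) = 73327 + (36800 − 73327) × 0.3114 = 73327 − 11380 = 61952 t.

62000 t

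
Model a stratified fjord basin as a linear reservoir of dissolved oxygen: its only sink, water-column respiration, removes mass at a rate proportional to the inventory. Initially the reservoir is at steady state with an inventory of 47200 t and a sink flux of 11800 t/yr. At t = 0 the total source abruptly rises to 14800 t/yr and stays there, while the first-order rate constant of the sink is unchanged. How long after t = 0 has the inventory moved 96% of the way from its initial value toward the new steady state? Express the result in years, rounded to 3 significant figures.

12.9 yr

τ = M₀/F₀ = 47200/11800 = 4.000 yr.
The remaining gap fraction is e^(−t/τ); 96% covered ⇒ e^(−t/τ) = 0.0400.
t = −τ ln(0.0400) = 4.000 × 3.219 = 12.88 yr.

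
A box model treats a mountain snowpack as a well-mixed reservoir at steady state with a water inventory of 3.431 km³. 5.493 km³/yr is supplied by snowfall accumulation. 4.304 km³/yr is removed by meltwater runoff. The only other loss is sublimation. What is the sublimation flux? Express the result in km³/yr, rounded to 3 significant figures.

At steady state ΣF_in = ΣF_out.
ΣF_in = 5.4930 km³/yr.
Sublimation flux = ΣF_in − (4.304) = 5.4930 − 4.304 = 1.189 km³/yr.

1.19 km³/yr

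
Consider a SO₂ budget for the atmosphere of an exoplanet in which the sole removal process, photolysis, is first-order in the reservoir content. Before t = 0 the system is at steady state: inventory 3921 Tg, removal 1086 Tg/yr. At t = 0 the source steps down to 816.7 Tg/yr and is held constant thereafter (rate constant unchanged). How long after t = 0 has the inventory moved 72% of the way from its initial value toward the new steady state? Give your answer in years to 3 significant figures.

τ = M₀/F₀ = 3921/1086 = 3.610 yr.
The remaining gap fraction is e^(−t/τ); 72% covered ⇒ e^(−t/τ) = 0.280.
t = −τ ln(0.280) = 3.610 × 1.273 = 4.596 yr.

4.60 yr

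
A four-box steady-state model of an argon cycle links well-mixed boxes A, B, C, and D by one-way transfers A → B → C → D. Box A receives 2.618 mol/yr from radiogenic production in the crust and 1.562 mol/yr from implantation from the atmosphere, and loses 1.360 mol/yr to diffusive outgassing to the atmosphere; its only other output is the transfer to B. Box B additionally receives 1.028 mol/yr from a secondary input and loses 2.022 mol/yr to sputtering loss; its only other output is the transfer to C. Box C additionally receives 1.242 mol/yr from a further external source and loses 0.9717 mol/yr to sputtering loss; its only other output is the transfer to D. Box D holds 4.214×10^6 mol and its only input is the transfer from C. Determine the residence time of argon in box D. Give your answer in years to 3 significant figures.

Box A: F(A→B) = (2.618 + 1.562) − 1.360 = 2.8200 mol/yr.
Box B: F(B→C) = (2.8200 + 1.028) − 2.022 = 1.8260 mol/yr.
Box C: F(C→D) = (1.8260 + 1.242) − 0.9717 = 2.0963 mol/yr.
Box D throughput = its input = 2.0963 mol/yr; τ = 4.214×10^6 / 2.0963 = 2.010×10^6 yr.

2.01×10^6 yr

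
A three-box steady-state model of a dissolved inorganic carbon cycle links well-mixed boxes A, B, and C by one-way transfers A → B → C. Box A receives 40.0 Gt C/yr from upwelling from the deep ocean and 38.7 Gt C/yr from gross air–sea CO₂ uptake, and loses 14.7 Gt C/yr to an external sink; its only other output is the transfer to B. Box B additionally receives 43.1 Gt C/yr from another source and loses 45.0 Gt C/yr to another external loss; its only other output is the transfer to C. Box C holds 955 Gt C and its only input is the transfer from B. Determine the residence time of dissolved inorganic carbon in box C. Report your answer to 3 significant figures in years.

Box A: F(A→B) = (40.0 + 38.7) − 14.7 = 64.000 Gt C/yr.
Box B: F(B→C) = (64.000 + 43.1) − 45.0 = 62.100 Gt C/yr.
Box C throughput = its input = 62.100 Gt C/yr; τ = 955 / 62.100 = 15.38 yr.

15.4 yr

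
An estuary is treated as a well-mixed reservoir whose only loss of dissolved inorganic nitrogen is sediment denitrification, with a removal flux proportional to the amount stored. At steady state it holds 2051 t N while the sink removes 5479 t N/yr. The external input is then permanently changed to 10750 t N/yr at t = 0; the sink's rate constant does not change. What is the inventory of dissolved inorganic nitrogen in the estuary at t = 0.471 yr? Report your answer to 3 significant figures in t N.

3460 t N

τ = M₀/F₀ = 2051/5479 = 0.3743 yr; rate constant k = 1/τ.
New steady state M_∞ = F₁/k = F₁·τ = 10750 × 0.3743 = 4024.1 t N.
M(t) = M_∞ + (M₀ − M_∞)·e^(−t/τ); t/τ = 0.471/0.3743 = 1.258, so e^(−t/τ) = 0.2842.
M(t) = 4024.1 − 1973 × 0.2842 = 3463.5 t N.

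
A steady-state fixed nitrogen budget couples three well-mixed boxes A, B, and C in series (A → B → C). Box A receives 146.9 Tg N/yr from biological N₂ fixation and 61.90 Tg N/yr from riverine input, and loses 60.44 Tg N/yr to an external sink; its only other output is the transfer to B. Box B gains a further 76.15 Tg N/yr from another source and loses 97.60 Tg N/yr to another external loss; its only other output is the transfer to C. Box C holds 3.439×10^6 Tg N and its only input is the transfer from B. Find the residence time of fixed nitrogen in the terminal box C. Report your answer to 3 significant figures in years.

Box A: F(A→B) = (146.9 + 61.90) − 60.44 = 148.36 Tg N/yr.
Box B: F(B→C) = (148.36 + 76.15) − 97.60 = 126.91 Tg N/yr.
Box C throughput = its input = 126.91 Tg N/yr; τ = 3.439×10^6 / 126.91 = 27100 yr.

27100 yr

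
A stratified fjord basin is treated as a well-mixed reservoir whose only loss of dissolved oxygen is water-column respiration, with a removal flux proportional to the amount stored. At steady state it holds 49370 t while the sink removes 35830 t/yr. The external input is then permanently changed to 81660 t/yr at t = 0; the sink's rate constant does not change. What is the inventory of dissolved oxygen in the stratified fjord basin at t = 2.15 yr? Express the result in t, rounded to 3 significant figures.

99300 t

τ = M₀/F₀ = 49370/35830 = 1.378 yr; rate constant k = 1/τ.
New steady state M_∞ = F₁/k = F₁·τ = 81660 × 1.378 = 112520 t.
M(t) = M_∞ + (M₀ − M_∞)·e^(−t/τ); t/τ = 2.15/1.378 = 1.560, so e^(−t/τ) = 0.2101.
M(t) = 112520 − 63150 × 0.2101 = 99254 t.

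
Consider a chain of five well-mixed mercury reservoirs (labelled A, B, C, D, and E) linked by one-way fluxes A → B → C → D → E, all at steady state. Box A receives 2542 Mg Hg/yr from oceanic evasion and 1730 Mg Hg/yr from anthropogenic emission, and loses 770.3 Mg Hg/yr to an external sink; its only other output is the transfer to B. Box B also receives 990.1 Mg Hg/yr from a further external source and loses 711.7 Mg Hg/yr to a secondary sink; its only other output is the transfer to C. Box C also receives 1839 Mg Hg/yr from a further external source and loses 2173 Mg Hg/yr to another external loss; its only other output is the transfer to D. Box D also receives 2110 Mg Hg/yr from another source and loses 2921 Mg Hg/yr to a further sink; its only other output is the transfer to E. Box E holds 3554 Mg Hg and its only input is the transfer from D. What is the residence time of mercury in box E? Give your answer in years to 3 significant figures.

1.35 yr

Box A: F(A→B) = (2542 + 1730) − 770.3 = 3501.7 Mg Hg/yr.
Box B: F(B→C) = (3501.7 + 990.1) − 711.7 = 3780.1 Mg Hg/yr.
Box C: F(C→D) = (3780.1 + 1839) − 2173 = 3446.1 Mg Hg/yr.
Box D: F(D→E) = (3446.1 + 2110) − 2921 = 2635.1 Mg Hg/yr.
Box E throughput = its input = 2635.1 Mg Hg/yr; τ = 3554 / 2635.1 = 1.349 yr.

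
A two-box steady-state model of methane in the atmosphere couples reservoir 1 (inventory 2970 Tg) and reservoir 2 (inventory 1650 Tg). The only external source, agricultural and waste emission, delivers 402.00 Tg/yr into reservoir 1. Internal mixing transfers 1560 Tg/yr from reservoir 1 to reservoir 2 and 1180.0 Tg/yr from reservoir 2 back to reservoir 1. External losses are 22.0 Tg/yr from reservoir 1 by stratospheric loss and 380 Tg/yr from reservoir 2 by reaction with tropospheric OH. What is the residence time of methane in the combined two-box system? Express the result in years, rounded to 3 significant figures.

Treat the two boxes together as one reservoir: the mixing fluxes between them are internal recycling, so τ = ΣM / Σ(external losses).
M_total = 2970 + 1650 = 4620.0 Tg.
ΣF_external_out = 22.0 + 380 = 402.00 Tg/yr.
τ = M_total / ΣF_ext = 4620.0 / 402.00 = 11.49 yr.

11.5 yr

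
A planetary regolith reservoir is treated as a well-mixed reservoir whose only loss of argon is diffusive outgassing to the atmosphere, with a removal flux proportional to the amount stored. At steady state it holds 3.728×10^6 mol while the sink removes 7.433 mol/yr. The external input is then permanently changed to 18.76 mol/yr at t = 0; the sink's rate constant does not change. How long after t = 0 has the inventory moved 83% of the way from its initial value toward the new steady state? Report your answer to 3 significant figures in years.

τ = M₀/F₀ = 3.728×10^6/7.433 = 501500 yr.
The remaining gap fraction is e^(−t/τ); 83% covered ⇒ e^(−t/τ) = 0.170.
t = −τ ln(0.170) = 501500 × 1.772 = 888700 yr.

889000 yr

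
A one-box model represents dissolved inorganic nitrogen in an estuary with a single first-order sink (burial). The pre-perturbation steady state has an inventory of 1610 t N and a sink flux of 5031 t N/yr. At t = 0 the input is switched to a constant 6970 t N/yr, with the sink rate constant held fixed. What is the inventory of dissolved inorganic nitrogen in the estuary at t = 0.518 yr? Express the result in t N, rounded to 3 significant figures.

2110 t N

Residence time τ = M₀/F₀ = 0.3200 yr. The eventual steady state is M_∞ = M₀·(F₁/F₀) = 1610 × 6970/5031 = 2230.5 t N.
The anomaly ΔM(t) = M(t) − M_∞ decays as ΔM₀·e^(−t/τ) with ΔM₀ = 1610 − 2230.5 = −620.5 t N.
At t = 0.518 yr, e^(−t/τ) = e^(−1.619) = 0.1982, so ΔM = −123.0 t N and M = 2230.5 − 123.0 = 2107.5 t N.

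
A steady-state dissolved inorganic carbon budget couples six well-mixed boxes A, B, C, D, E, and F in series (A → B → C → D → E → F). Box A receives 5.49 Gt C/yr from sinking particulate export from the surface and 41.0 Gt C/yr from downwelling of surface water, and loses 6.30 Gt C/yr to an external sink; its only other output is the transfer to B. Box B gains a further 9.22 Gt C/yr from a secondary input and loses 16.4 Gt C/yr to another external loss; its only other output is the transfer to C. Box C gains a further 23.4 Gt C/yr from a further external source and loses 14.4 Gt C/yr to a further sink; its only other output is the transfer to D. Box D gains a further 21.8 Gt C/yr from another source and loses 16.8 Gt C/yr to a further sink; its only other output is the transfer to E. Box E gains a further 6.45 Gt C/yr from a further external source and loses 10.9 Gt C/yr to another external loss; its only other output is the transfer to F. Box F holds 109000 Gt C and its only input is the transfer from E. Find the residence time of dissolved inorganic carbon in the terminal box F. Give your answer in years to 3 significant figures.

Box A: F(A→B) = (5.49 + 41.0) − 6.30 = 40.190 Gt C/yr.
Box B: F(B→C) = (40.190 + 9.22) − 16.4 = 33.010 Gt C/yr.
Box C: F(C→D) = (33.010 + 23.4) − 14.4 = 42.010 Gt C/yr.
Box D: F(D→E) = (42.010 + 21.8) − 16.8 = 47.010 Gt C/yr.
Box E: F(E→F) = (47.010 + 6.45) − 10.9 = 42.560 Gt C/yr.
Box F throughput = its input = 42.560 Gt C/yr; τ = 109000 / 42.560 = 2561 yr.

2560 yr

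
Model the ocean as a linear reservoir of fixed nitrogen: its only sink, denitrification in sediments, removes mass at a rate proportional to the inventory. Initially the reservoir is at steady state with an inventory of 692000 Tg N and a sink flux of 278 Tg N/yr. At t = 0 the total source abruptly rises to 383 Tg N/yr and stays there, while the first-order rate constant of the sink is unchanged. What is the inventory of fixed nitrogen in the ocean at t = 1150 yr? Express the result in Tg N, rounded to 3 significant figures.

789000 Tg N

Residence time τ = M₀/F₀ = 2489 yr. The eventual steady state is M_∞ = M₀·(F₁/F₀) = 692000 × 383/278 = 953370 Tg N.
The anomaly ΔM(t) = M(t) − M_∞ decays as ΔM₀·e^(−t/τ) with ΔM₀ = 692000 − 953370 = −261400 Tg N.
At t = 1150 yr, e^(−t/τ) = e^(−0.4620) = 0.6300, so ΔM = −164700 Tg N and M = 953370 − 164700 = 788700 Tg N.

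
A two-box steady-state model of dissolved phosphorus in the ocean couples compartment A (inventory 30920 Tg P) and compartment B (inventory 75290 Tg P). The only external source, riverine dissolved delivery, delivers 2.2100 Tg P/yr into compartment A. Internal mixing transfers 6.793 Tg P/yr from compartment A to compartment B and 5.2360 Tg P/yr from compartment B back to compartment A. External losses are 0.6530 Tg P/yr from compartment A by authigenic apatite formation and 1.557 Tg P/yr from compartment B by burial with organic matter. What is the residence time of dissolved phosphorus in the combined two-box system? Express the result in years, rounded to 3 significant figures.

For the system as a whole, the A↔B exchange is internal and contributes nothing to the throughput; only the external sinks remove mass.
M_total = 30920 + 75290 = 106210 Tg P.
ΣF_external_out = 0.6530 + 1.557 = 2.2100 Tg P/yr.
τ = M_total / ΣF_ext = 106210 / 2.2100 = 48060 yr.

48100 yr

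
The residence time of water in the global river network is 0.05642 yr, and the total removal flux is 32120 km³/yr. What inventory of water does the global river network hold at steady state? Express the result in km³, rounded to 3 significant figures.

τ = M/F ⇒ M = τ × F = 0.05642 × 32120 = 1812 km³.

1810 km³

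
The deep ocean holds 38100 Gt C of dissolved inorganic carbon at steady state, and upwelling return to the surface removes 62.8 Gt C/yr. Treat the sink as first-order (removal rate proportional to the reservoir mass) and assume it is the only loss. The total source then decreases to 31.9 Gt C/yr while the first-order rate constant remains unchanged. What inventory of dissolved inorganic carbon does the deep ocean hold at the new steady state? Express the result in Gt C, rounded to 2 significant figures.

19000 Gt C

Rate constant k = F/M = 62.8 / 38100 = 0.001648 yr⁻¹.
At the new steady state, source = k·M_new ⇒ M_new = 31.9 / 0.001648 = 19350 Gt C.
(Equivalently M_new = M × F_new/F_old = 38100 × 31.9/62.8.)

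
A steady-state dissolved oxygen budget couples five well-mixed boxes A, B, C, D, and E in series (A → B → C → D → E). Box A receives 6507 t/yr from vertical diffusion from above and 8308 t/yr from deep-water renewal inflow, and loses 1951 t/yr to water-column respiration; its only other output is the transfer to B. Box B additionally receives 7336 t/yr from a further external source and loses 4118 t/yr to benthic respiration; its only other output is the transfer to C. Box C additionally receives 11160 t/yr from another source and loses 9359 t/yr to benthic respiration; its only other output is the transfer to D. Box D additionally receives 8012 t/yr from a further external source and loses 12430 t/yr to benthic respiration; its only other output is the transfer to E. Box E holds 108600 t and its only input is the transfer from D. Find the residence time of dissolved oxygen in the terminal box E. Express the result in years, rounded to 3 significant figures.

8.07 yr

Box A: F(A→B) = (6507 + 8308) − 1951 = 12864 t/yr.
Box B: F(B→C) = (12864 + 7336) − 4118 = 16082 t/yr.
Box C: F(C→D) = (16082 + 11160) − 9359 = 17883 t/yr.
Box D: F(D→E) = (17883 + 8012) − 12430 = 13465 t/yr.
Box E throughput = its input = 13465 t/yr; τ = 108600 / 13465 = 8.065 yr.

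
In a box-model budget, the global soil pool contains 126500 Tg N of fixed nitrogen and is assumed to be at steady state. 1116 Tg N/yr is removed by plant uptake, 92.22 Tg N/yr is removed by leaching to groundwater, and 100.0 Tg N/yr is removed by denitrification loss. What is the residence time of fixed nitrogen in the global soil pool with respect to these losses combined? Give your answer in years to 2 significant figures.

Total removal = 1116 + 92.22 + 100.0 = 1308.2 Tg N/yr.
τ = M / ΣF_out = 126500 / 1308.2 = 96.70 yr.

97 yr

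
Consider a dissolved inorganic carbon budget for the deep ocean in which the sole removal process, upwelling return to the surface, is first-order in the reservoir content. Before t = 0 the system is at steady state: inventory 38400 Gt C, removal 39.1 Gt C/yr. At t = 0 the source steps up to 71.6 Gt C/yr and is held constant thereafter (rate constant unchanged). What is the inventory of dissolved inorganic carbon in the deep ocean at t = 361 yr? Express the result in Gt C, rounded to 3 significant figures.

48200 Gt C

τ = M₀/F₀ = 38400/39.1 = 982.1 yr; rate constant k = 1/τ.
New steady state M_∞ = F₁/k = F₁·τ = 71.6 × 982.1 = 70318 Gt C.
M(t) = M_∞ + (M₀ − M_∞)·e^(−t/τ); t/τ = 361/982.1 = 0.3676, so e^(−t/τ) = 0.6924.
M(t) = 70318 − 31920 × 0.6924 = 48218 Gt C.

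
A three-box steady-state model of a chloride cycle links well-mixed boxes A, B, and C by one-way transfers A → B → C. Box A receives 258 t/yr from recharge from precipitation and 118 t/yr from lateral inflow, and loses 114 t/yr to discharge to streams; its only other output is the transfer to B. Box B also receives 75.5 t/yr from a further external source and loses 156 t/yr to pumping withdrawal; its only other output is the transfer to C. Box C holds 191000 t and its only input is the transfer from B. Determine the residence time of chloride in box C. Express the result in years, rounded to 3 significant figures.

Box A: F(A→B) = (258 + 118) − 114 = 262.00 t/yr.
Box B: F(B→C) = (262.00 + 75.5) − 156 = 181.50 t/yr.
Box C throughput = its input = 181.50 t/yr; τ = 191000 / 181.50 = 1052 yr.

1050 yr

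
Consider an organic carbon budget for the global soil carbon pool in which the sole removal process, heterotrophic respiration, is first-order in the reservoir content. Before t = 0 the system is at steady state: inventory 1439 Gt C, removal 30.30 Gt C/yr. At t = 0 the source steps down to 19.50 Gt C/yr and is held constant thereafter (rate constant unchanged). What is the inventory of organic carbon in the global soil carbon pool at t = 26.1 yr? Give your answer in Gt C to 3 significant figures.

τ = M₀/F₀ = 1439/30.30 = 47.49 yr; rate constant k = 1/τ.
New steady state M_∞ = F₁/k = F₁·τ = 19.50 × 47.49 = 926.09 Gt C.
M(t) = M_∞ + (M₀ − M_∞)·e^(−t/τ); t/τ = 26.1/47.49 = 0.5496, so e^(−t/τ) = 0.5772.
M(t) = 926.09 + 512.9 × 0.5772 = 1222.1 Gt C.

1220 Gt C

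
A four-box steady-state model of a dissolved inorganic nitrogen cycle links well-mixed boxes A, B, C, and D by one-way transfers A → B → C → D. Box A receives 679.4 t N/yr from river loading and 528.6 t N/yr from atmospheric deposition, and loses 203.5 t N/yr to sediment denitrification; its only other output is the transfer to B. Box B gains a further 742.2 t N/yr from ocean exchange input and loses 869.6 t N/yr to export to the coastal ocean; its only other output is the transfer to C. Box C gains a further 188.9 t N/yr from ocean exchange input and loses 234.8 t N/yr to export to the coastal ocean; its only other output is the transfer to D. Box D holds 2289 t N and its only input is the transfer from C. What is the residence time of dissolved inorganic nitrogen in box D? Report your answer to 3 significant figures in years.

2.75 yr

Box A: F(A→B) = (679.4 + 528.6) − 203.5 = 1004.5 t N/yr.
Box B: F(B→C) = (1004.5 + 742.2) − 869.6 = 877.10 t N/yr.
Box C: F(C→D) = (877.10 + 188.9) − 234.8 = 831.20 t N/yr.
Box D throughput = its input = 831.20 t N/yr; τ = 2289 / 831.20 = 2.754 yr.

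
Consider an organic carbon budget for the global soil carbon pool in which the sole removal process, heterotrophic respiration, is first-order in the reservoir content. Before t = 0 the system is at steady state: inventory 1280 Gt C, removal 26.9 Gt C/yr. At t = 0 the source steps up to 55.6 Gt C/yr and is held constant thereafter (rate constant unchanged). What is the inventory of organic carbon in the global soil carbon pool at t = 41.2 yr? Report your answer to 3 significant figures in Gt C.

The sink rate constant is k = F₀/M₀ = 26.9/1280 = 0.02102 yr⁻¹.
Solving dM/dt = F₁ − kM with M(0) = M₀ gives M(t) = F₁/k + (M₀ − F₁/k)·e^(−kt).
F₁/k = 55.6/0.02102 = 2645.7 Gt C; kt = 0.02102 × 41.2 = 0.8658, e^(−kt) = 0.4207.
M(41.2) = 2645.7 + (1280 − 2645.7) × 0.4207 = 2645.7 − 574.5 = 2071.1 Gt C.

2070 Gt C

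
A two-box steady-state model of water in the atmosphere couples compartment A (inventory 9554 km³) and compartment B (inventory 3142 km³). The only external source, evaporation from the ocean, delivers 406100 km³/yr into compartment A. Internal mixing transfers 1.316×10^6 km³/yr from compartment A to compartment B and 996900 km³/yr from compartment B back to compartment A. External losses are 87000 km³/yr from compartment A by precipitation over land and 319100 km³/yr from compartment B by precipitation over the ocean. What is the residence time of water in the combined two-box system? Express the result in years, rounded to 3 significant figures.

Residence time in the combined system uses the total inventory and the total *external* removal — internal exchanges between the two boxes cancel.
M_total = 9554 + 3142 = 12696 km³.
ΣF_external_out = 87000 + 319100 = 406100 km³/yr.
τ = M_total / ΣF_ext = 12696 / 406100 = 0.03126 yr.

0.0313 yr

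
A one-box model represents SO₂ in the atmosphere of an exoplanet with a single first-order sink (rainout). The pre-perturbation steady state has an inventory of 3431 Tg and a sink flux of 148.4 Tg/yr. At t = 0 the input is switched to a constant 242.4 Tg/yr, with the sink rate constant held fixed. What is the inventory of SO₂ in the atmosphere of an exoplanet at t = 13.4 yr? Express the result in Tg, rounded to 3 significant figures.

Residence time τ = M₀/F₀ = 23.12 yr. The eventual steady state is M_∞ = M₀·(F₁/F₀) = 3431 × 242.4/148.4 = 5604.3 Tg.
The anomaly ΔM(t) = M(t) − M_∞ decays as ΔM₀·e^(−t/τ) with ΔM₀ = 3431 − 5604.3 = −2173 Tg.
At t = 13.4 yr, e^(−t/τ) = e^(−0.5796) = 0.5601, so ΔM = −1217 Tg and M = 5604.3 − 1217 = 4387.0 Tg.

4390 Tg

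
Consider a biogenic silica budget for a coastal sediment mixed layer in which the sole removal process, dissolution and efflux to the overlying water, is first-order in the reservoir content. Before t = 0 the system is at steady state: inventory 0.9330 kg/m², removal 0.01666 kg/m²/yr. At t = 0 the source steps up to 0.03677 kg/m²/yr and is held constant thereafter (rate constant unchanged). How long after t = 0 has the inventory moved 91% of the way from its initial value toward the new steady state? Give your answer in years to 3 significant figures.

τ = M₀/F₀ = 0.9330/0.01666 = 56.00 yr.
The remaining gap fraction is e^(−t/τ); 91% covered ⇒ e^(−t/τ) = 0.0900.
t = −τ ln(0.0900) = 56.00 × 2.408 = 134.9 yr.

135 yr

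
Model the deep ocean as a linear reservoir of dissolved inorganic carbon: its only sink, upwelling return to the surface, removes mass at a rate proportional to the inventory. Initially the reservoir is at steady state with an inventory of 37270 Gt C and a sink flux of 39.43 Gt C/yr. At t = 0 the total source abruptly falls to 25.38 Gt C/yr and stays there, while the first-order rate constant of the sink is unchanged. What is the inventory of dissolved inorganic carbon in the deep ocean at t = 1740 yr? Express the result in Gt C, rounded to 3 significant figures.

26100 Gt C

The sink rate constant is k = F₀/M₀ = 39.43/37270 = 0.001058 yr⁻¹.
Solving dM/dt = F₁ − kM with M(0) = M₀ gives M(t) = F₁/k + (M₀ − F₁/k)·e^(−kt).
F₁/k = 25.38/0.001058 = 23990 Gt C; kt = 0.001058 × 1740 = 1.841, e^(−kt) = 0.1587.
M(1740) = 23990 + (37270 − 23990) × 0.1587 = 23990 + 2107 = 26097 Gt C.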